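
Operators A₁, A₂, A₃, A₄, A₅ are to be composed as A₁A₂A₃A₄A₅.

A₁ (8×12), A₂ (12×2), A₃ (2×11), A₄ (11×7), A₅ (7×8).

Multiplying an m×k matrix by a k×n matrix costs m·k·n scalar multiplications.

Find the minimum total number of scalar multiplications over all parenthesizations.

586

Adjacent pairs: A₁A₂ = 8·12·2 = 192; A₂A₃ = 12·2·11 = 264; A₃A₄ = 2·11·7 = 154; A₄A₅ = 11·7·8 = 616.
Length 3: A₁..A₃: k=1: 0+264+8·12·11=1320; k=2: 192+0+8·2·11=368 → min 368 | A₂..A₄: k=2: 0+154+12·2·7=322; k=3: 264+0+12·11·7=1188 → min 322 | A₃..A₅: k=3: 0+616+2·11·8=792; k=4: 154+0+2·7·8=266 → min 266.
Length 4: A₁..A₄: k=1: 0+322+8·12·7=994; k=2: 192+154+8·2·7=458; k=3: 368+0+8·11·7=984 → min 458 | A₂..A₅: k=2: 0+266+12·2·8=458; k=3: 264+616+12·11·8=1936; k=4: 322+0+12·7·8=994 → min 458.
Length 5: A₁..A₅: k=1: 0+458+8·12·8=1226; k=2: 192+266+8·2·8=586; k=3: 368+616+8·11·8=1688; k=4: 458+0+8·7·8=906 → min 586.
Optimal order: ((A₁A₂)((A₃A₄)A₅)) with cost 586.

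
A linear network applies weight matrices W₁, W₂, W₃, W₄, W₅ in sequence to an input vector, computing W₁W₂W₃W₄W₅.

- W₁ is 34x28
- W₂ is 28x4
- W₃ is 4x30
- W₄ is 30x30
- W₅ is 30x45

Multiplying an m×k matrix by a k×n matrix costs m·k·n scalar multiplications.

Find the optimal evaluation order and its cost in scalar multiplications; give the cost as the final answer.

18928

Adjacent pairs: W₁W₂ = 34·28·4 = 3808; W₂W₃ = 28·4·30 = 3360; W₃W₄ = 4·30·30 = 3600; W₄W₅ = 30·30·45 = 40500.
Length 3: W₁..W₃: k=1: 0+3360+34·28·30=31920; k=2: 3808+0+34·4·30=7888 → min 7888 | W₂..W₄: k=2: 0+3600+28·4·30=6960; k=3: 3360+0+28·30·30=28560 → min 6960 | W₃..W₅: k=3: 0+40500+4·30·45=45900; k=4: 3600+0+4·30·45=9000 → min 9000.
Length 4: W₁..W₄: k=1: 0+6960+34·28·30=35520; k=2: 3808+3600+34·4·30=11488; k=3: 7888+0+34·30·30=38488 → min 11488 | W₂..W₅: k=2: 0+9000+28·4·45=14040; k=3: 3360+40500+28·30·45=81660; k=4: 6960+0+28·30·45=44760 → min 14040.
Length 5: W₁..W₅: k=1: 0+14040+34·28·45=56880; k=2: 3808+9000+34·4·45=18928; k=3: 7888+40500+34·30·45=94288; k=4: 11488+0+34·30·45=57388 → min 18928.
Optimal parenthesization: ((W₁W₂)((W₃W₄)W₅)) with cost 18928.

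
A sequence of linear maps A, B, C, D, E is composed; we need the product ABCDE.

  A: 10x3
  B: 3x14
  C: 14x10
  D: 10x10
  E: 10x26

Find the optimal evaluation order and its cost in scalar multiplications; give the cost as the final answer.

2280

Adjacent pairs: AB = 10·3·14 = 420; BC = 3·14·10 = 420; CD = 14·10·10 = 1400; DE = 10·10·26 = 2600.
Length 3: A..C: k=1: 0+420+10·3·10=720; k=2: 420+0+10·14·10=1820 → min 720 | B..D: k=2: 0+1400+3·14·10=1820; k=3: 420+0+3·10·10=720 → min 720 | C..E: k=3: 0+2600+14·10·26=6240; k=4: 1400+0+14·10·26=5040 → min 5040.
Length 4: A..D: k=1: 0+720+10·3·10=1020; k=2: 420+1400+10·14·10=3220; k=3: 720+0+10·10·10=1720 → min 1020 | B..E: k=2: 0+5040+3·14·26=6132; k=3: 420+2600+3·10·26=3800; k=4: 720+0+3·10·26=1500 → min 1500.
Length 5: A..E: k=1: 0+1500+10·3·26=2280; k=2: 420+5040+10·14·26=9100; k=3: 720+2600+10·10·26=5920; k=4: 1020+0+10·10·26=3620 → min 2280.
Optimal parenthesization: (A(((BC)D)E)) with cost 2280.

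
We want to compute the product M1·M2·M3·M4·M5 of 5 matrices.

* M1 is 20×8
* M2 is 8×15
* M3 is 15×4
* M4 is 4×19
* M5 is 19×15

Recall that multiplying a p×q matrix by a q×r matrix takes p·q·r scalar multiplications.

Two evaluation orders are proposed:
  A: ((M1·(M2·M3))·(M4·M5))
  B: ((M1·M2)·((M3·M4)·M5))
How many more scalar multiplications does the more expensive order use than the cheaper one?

8855

Order A = ((M1·(M2·M3))·(M4·M5)): (M2·M3): 8×15 by 15×4 → 8×4, cost 8·15·4 = 480; (M1·(M2·M3)): 20×8 by 8×4 → 20×4, cost 20·8·4 = 640; cumulative 1120; (M4·M5): 4×19 by 19×15 → 4×15, cost 4·19·15 = 1140; ((M1·(M2·M3))·(M4·M5)): 20×4 by 4×15 → 20×15, cost 20·4·15 = 1200; cumulative 3460. Total 3460.
Order B = ((M1·M2)·((M3·M4)·M5)): (M1·M2): 20×8 by 8×15 → 20×15, cost 20·8·15 = 2400; (M3·M4): 15×4 by 4×19 → 15×19, cost 15·4·19 = 1140; ((M3·M4)·M5): 15×19 by 19×15 → 15×15, cost 15·19·15 = 4275; cumulative 5415; ((M1·M2)·((M3·M4)·M5)): 20×15 by 15×15 → 20×15, cost 20·15·15 = 4500; cumulative 12315. Total 12315.
Difference: |3460 − 12315| = 8855.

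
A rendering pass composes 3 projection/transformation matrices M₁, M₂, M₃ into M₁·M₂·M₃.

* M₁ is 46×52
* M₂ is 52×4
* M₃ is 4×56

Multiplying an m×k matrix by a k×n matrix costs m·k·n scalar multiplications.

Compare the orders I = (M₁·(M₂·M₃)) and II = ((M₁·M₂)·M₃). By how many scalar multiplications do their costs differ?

125728

Order I = (M₁·(M₂·M₃)): (M₂·M₃): 52×4 by 4×56 → 52×56, cost 52·4·56 = 11648; (M₁·(M₂·M₃)): 46×52 by 52×56 → 46×56, cost 46·52·56 = 133952; cumulative 145600. Total 145600.
Order II = ((M₁·M₂)·M₃): (M₁·M₂): 46×52 by 52×4 → 46×4, cost 46·52·4 = 9568; ((M₁·M₂)·M₃): 46×4 by 4×56 → 46×56, cost 46·4·56 = 10304; cumulative 19872. Total 19872.
Difference: |145600 − 19872| = 125728.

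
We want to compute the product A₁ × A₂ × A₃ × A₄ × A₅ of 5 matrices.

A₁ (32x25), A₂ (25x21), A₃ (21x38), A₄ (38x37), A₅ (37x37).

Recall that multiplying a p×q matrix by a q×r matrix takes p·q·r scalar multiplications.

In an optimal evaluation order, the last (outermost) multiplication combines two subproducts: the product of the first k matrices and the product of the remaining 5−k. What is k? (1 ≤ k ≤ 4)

Adjacent pairs: A₁A₂ = 32·25·21 = 16800; A₂A₃ = 25·21·38 = 19950; A₃A₄ = 21·38·37 = 29526; A₄A₅ = 38·37·37 = 52022.
Length 3: A₁..A₃: k=1: 0+19950+32·25·38=50350; k=2: 16800+0+32·21·38=42336 → min 42336 | A₂..A₄: k=2: 0+29526+25·21·37=48951; k=3: 19950+0+25·38·37=55100 → min 48951 | A₃..A₅: k=3: 0+52022+21·38·37=81548; k=4: 29526+0+21·37·37=58275 → min 58275.
Length 4: A₁..A₄: k=1: 0+48951+32·25·37=78551; k=2: 16800+29526+32·21·37=71190; k=3: 42336+0+32·38·37=87328 → min 71190 | A₂..A₅: k=2: 0+58275+25·21·37=77700; k=3: 19950+52022+25·38·37=107122; k=4: 48951+0+25·37·37=83176 → min 77700.
Top-level splits: k=1: (A₁..A₁)·(A₂..A₅) → 0+77700+32·25·37 = 107300; k=2: (A₁..A₂)·(A₃..A₅) → 16800+58275+32·21·37 = 99939; k=3: (A₁..A₃)·(A₄..A₅) → 42336+52022+32·38·37 = 139350; k=4: (A₁..A₄)·(A₅..A₅) → 71190+0+32·37·37 = 114998.
Best split is after A₂, i.e. k = 2.

2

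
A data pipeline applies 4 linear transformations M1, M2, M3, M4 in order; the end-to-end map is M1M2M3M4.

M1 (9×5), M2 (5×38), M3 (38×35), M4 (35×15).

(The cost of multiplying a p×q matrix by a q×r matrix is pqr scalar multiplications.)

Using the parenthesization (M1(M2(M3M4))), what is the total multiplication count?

(M3M4): 38×35 by 35×15 → 38×15, cost 38·35·15 = 19950
(M2(M3M4)): 5×38 by 38×15 → 5×15, cost 5·38·15 = 2850; cumulative 22800
(M1(M2(M3M4))): 9×5 by 5×15 → 9×15, cost 9·5·15 = 675; cumulative 23475
Total: 23475 scalar multiplications.

23475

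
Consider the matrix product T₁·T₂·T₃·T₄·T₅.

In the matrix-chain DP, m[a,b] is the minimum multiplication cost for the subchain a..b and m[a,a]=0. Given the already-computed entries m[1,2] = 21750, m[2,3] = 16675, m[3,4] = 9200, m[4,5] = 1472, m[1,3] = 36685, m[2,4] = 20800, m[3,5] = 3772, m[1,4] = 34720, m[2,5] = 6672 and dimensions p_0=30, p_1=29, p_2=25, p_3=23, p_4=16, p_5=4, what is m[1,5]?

10152

m[1,5] = min over k∈[1,4] of m[1,k]+m[k+1,5]+p_{0}·p_k·p_{5}.
k=1: 0 + 6672 + 30·29·4 = 10152; k=2: 21750 + 3772 + 30·25·4 = 28522; k=3: 36685 + 1472 + 30·23·4 = 40917; k=4: 34720 + 0 + 30·16·4 = 36640.
Minimum: 10152 at k=1.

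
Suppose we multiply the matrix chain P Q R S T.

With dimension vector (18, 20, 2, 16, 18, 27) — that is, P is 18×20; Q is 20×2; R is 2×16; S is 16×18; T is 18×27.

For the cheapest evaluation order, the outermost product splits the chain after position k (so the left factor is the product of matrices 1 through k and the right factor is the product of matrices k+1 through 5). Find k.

Adjacent pairs: PQ = 18·20·2 = 720; QR = 20·2·16 = 640; RS = 2·16·18 = 576; ST = 16·18·27 = 7776.
Length 3: P..R: k=1: 0+640+18·20·16=6400; k=2: 720+0+18·2·16=1296 → min 1296 | Q..S: k=2: 0+576+20·2·18=1296; k=3: 640+0+20·16·18=6400 → min 1296 | R..T: k=3: 0+7776+2·16·27=8640; k=4: 576+0+2·18·27=1548 → min 1548.
Length 4: P..S: k=1: 0+1296+18·20·18=7776; k=2: 720+576+18·2·18=1944; k=3: 1296+0+18·16·18=6480 → min 1944 | Q..T: k=2: 0+1548+20·2·27=2628; k=3: 640+7776+20·16·27=17056; k=4: 1296+0+20·18·27=11016 → min 2628.
Top-level splits: k=1: (P..P)·(Q..T) → 0+2628+18·20·27 = 12348; k=2: (P..Q)·(R..T) → 720+1548+18·2·27 = 3240; k=3: (P..R)·(S..T) → 1296+7776+18·16·27 = 16848; k=4: (P..S)·(T..T) → 1944+0+18·18·27 = 10692.
Best split is after Q, i.e. k = 2.

2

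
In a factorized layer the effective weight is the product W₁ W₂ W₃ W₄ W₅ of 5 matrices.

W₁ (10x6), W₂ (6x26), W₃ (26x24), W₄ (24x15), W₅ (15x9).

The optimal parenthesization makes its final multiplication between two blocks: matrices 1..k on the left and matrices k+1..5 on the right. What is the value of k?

1

Adjacent pairs: W₁W₂ = 10·6·26 = 1560; W₂W₃ = 6·26·24 = 3744; W₃W₄ = 26·24·15 = 9360; W₄W₅ = 24·15·9 = 3240.
Length 3: W₁..W₃: k=1: 0+3744+10·6·24=5184; k=2: 1560+0+10·26·24=7800 → min 5184 | W₂..W₄: k=2: 0+9360+6·26·15=11700; k=3: 3744+0+6·24·15=5904 → min 5904 | W₃..W₅: k=3: 0+3240+26·24·9=8856; k=4: 9360+0+26·15·9=12870 → min 8856.
Length 4: W₁..W₄: k=1: 0+5904+10·6·15=6804; k=2: 1560+9360+10·26·15=14820; k=3: 5184+0+10·24·15=8784 → min 6804 | W₂..W₅: k=2: 0+8856+6·26·9=10260; k=3: 3744+3240+6·24·9=8280; k=4: 5904+0+6·15·9=6714 → min 6714.
Top-level splits: k=1: (W₁..W₁)·(W₂..W₅) → 0+6714+10·6·9 = 7254; k=2: (W₁..W₂)·(W₃..W₅) → 1560+8856+10·26·9 = 12756; k=3: (W₁..W₃)·(W₄..W₅) → 5184+3240+10·24·9 = 10584; k=4: (W₁..W₄)·(W₅..W₅) → 6804+0+10·15·9 = 8154.
Best split is after W₁, i.e. k = 1.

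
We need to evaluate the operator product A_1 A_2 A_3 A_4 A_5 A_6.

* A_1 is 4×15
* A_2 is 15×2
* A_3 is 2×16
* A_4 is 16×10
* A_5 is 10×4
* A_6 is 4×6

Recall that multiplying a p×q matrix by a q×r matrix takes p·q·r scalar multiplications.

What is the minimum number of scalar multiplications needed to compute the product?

616

Adjacent pairs: A_1A_2 = 4·15·2 = 120; A_2A_3 = 15·2·16 = 480; A_3A_4 = 2·16·10 = 320; A_4A_5 = 16·10·4 = 640; A_5A_6 = 10·4·6 = 240.
Length 3: A_1..A_3: k=1: 0+480+4·15·16=1440; k=2: 120+0+4·2·16=248 → min 248 | A_2..A_4: k=2: 0+320+15·2·10=620; k=3: 480+0+15·16·10=2880 → min 620 | A_3..A_5: k=3: 0+640+2·16·4=768; k=4: 320+0+2·10·4=400 → min 400 | A_4..A_6: k=4: 0+240+16·10·6=1200; k=5: 640+0+16·4·6=1024 → min 1024.
Length 4: A_1..A_4: k=1: 0+620+4·15·10=1220; k=2: 120+320+4·2·10=520; k=3: 248+0+4·16·10=888 → min 520 | A_2..A_5: k=2: 0+400+15·2·4=520; k=3: 480+640+15·16·4=2080; k=4: 620+0+15·10·4=1220 → min 520 | A_3..A_6: k=3: 0+1024+2·16·6=1216; k=4: 320+240+2·10·6=680; k=5: 400+0+2·4·6=448 → min 448.
Length 5: A_1..A_5: k=1: 0+520+4·15·4=760; k=2: 120+400+4·2·4=552; k=3: 248+640+4·16·4=1144; k=4: 520+0+4·10·4=680 → min 552 | A_2..A_6: k=2: 0+448+15·2·6=628; k=3: 480+1024+15·16·6=2944; k=4: 620+240+15·10·6=1760; k=5: 520+0+15·4·6=880 → min 628.
Length 6: A_1..A_6: k=1: 0+628+4·15·6=988; k=2: 120+448+4·2·6=616; k=3: 248+1024+4·16·6=1656; k=4: 520+240+4·10·6=1000; k=5: 552+0+4·4·6=648 → min 616.
Optimal order: ((A_1 A_2) (((A_3 A_4) A_5) A_6)) with cost 616.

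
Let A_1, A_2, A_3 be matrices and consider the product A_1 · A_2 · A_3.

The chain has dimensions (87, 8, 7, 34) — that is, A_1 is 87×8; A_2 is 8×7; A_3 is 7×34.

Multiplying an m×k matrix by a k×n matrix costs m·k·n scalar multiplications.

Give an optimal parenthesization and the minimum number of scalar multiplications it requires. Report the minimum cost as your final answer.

25568

(A_1 · (A_2 · A_3)): cost 25568.
((A_1 · A_2) · A_3): cost 25578.
Optimal: (A_1 · (A_2 · A_3)) with cost 25568.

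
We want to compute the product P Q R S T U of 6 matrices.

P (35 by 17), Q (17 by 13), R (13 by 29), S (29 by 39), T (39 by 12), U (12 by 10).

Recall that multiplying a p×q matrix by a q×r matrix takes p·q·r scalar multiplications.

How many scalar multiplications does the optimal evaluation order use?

Adjacent pairs: PQ = 35·17·13 = 7735; QR = 17·13·29 = 6409; RS = 13·29·39 = 14703; ST = 29·39·12 = 13572; TU = 39·12·10 = 4680.
Length 3: P..R: k=1: 0+6409+35·17·29=23664; k=2: 7735+0+35·13·29=20930 → min 20930 | Q..S: k=2: 0+14703+17·13·39=23322; k=3: 6409+0+17·29·39=25636 → min 23322 | R..T: k=3: 0+13572+13·29·12=18096; k=4: 14703+0+13·39·12=20787 → min 18096 | S..U: k=4: 0+4680+29·39·10=15990; k=5: 13572+0+29·12·10=17052 → min 15990.
Length 4: P..S: k=1: 0+23322+35·17·39=46527; k=2: 7735+14703+35·13·39=40183; k=3: 20930+0+35·29·39=60515 → min 40183 | Q..T: k=2: 0+18096+17·13·12=20748; k=3: 6409+13572+17·29·12=25897; k=4: 23322+0+17·39·12=31278 → min 20748 | R..U: k=3: 0+15990+13·29·10=19760; k=4: 14703+4680+13·39·10=24453; k=5: 18096+0+13·12·10=19656 → min 19656.
Length 5: P..T: k=1: 0+20748+35·17·12=27888; k=2: 7735+18096+35·13·12=31291; k=3: 20930+13572+35·29·12=46682; k=4: 40183+0+35·39·12=56563 → min 27888 | Q..U: k=2: 0+19656+17·13·10=21866; k=3: 6409+15990+17·29·10=27329; k=4: 23322+4680+17·39·10=34632; k=5: 20748+0+17·12·10=22788 → min 21866.
Length 6: P..U: k=1: 0+21866+35·17·10=27816; k=2: 7735+19656+35·13·10=31941; k=3: 20930+15990+35·29·10=47070; k=4: 40183+4680+35·39·10=58513; k=5: 27888+0+35·12·10=32088 → min 27816.
Optimal order: (P (Q ((R (S T)) U))) with cost 27816.

27816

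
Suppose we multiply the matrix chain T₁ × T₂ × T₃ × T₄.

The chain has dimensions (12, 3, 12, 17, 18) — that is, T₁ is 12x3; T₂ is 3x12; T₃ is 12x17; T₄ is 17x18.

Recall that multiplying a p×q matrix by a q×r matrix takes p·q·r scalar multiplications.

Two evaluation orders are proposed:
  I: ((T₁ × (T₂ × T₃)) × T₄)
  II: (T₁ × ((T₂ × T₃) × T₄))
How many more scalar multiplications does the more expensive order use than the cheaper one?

2718

Order I = ((T₁ × (T₂ × T₃)) × T₄): (T₂ × T₃): 3×12 by 12×17 → 3×17, cost 3·12·17 = 612; (T₁ × (T₂ × T₃)): 12×3 by 3×17 → 12×17, cost 12·3·17 = 612; cumulative 1224; ((T₁ × (T₂ × T₃)) × T₄): 12×17 by 17×18 → 12×18, cost 12·17·18 = 3672; cumulative 4896. Total 4896.
Order II = (T₁ × ((T₂ × T₃) × T₄)): (T₂ × T₃): 3×12 by 12×17 → 3×17, cost 3·12·17 = 612; ((T₂ × T₃) × T₄): 3×17 by 17×18 → 3×18, cost 3·17·18 = 918; cumulative 1530; (T₁ × ((T₂ × T₃) × T₄)): 12×3 by 3×18 → 12×18, cost 12·3·18 = 648; cumulative 2178. Total 2178.
Difference: |4896 − 2178| = 2718.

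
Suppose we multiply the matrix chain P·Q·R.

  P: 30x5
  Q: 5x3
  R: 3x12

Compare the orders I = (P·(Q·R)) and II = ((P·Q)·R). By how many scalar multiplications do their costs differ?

Order I = (P·(Q·R)): (Q·R): 5×3 by 3×12 → 5×12, cost 5·3·12 = 180; (P·(Q·R)): 30×5 by 5×12 → 30×12, cost 30·5·12 = 1800; cumulative 1980. Total 1980.
Order II = ((P·Q)·R): (P·Q): 30×5 by 5×3 → 30×3, cost 30·5·3 = 450; ((P·Q)·R): 30×3 by 3×12 → 30×12, cost 30·3·12 = 1080; cumulative 1530. Total 1530.
Difference: |1980 − 1530| = 450.

450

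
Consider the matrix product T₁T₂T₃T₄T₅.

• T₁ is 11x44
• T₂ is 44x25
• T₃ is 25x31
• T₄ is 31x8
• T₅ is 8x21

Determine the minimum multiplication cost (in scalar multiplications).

Adjacent pairs: T₁T₂ = 11·44·25 = 12100; T₂T₃ = 44·25·31 = 34100; T₃T₄ = 25·31·8 = 6200; T₄T₅ = 31·8·21 = 5208.
Length 3: T₁..T₃: k=1: 0+34100+11·44·31=49104; k=2: 12100+0+11·25·31=20625 → min 20625 | T₂..T₄: k=2: 0+6200+44·25·8=15000; k=3: 34100+0+44·31·8=45012 → min 15000 | T₃..T₅: k=3: 0+5208+25·31·21=21483; k=4: 6200+0+25·8·21=10400 → min 10400.
Length 4: T₁..T₄: k=1: 0+15000+11·44·8=18872; k=2: 12100+6200+11·25·8=20500; k=3: 20625+0+11·31·8=23353 → min 18872 | T₂..T₅: k=2: 0+10400+44·25·21=33500; k=3: 34100+5208+44·31·21=67952; k=4: 15000+0+44·8·21=22392 → min 22392.
Length 5: T₁..T₅: k=1: 0+22392+11·44·21=32556; k=2: 12100+10400+11·25·21=28275; k=3: 20625+5208+11·31·21=32994; k=4: 18872+0+11·8·21=20720 → min 20720.
Optimal order: ((T₁(T₂(T₃T₄)))T₅) with cost 20720.

20720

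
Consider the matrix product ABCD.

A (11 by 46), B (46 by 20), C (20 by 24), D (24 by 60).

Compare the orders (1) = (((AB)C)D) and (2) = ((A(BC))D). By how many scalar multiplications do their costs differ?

Order (1) = (((AB)C)D): (AB): 11×46 by 46×20 → 11×20, cost 11·46·20 = 10120; ((AB)C): 11×20 by 20×24 → 11×24, cost 11·20·24 = 5280; cumulative 15400; (((AB)C)D): 11×24 by 24×60 → 11×60, cost 11·24·60 = 15840; cumulative 31240. Total 31240.
Order (2) = ((A(BC))D): (BC): 46×20 by 20×24 → 46×24, cost 46·20·24 = 22080; (A(BC)): 11×46 by 46×24 → 11×24, cost 11·46·24 = 12144; cumulative 34224; ((A(BC))D): 11×24 by 24×60 → 11×60, cost 11·24·60 = 15840; cumulative 50064. Total 50064.
Difference: |31240 − 50064| = 18824.

18824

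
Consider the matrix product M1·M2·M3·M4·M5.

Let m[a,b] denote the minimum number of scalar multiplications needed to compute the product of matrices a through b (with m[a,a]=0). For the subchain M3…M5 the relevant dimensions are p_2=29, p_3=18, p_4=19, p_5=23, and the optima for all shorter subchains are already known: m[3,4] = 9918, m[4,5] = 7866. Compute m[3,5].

19872

m[3,5] = min over k∈[3,4] of m[3,k]+m[k+1,5]+p_{2}·p_k·p_{5}.
k=3: 0 + 7866 + 29·18·23 = 19872; k=4: 9918 + 0 + 29·19·23 = 22591.
Minimum: 19872 at k=3.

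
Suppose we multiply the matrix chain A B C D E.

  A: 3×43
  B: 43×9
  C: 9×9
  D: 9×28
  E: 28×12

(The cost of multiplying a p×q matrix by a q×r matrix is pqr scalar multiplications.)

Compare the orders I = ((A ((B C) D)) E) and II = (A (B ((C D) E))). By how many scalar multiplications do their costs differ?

7455

Order I = ((A ((B C) D)) E): (B C): 43×9 by 9×9 → 43×9, cost 43·9·9 = 3483; ((B C) D): 43×9 by 9×28 → 43×28, cost 43·9·28 = 10836; cumulative 14319; (A ((B C) D)): 3×43 by 43×28 → 3×28, cost 3·43·28 = 3612; cumulative 17931; ((A ((B C) D)) E): 3×28 by 28×12 → 3×12, cost 3·28·12 = 1008; cumulative 18939. Total 18939.
Order II = (A (B ((C D) E))): (C D): 9×9 by 9×28 → 9×28, cost 9·9·28 = 2268; ((C D) E): 9×28 by 28×12 → 9×12, cost 9·28·12 = 3024; cumulative 5292; (B ((C D) E)): 43×9 by 9×12 → 43×12, cost 43·9·12 = 4644; cumulative 9936; (A (B ((C D) E))): 3×43 by 43×12 → 3×12, cost 3·43·12 = 1548; cumulative 11484. Total 11484.
Difference: |18939 − 11484| = 7455.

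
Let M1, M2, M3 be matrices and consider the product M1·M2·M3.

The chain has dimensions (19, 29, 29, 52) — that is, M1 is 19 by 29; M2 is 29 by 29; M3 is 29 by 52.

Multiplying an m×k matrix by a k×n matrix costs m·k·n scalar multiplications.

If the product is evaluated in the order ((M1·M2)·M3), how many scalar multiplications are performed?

44631

(M1·M2): 19×29 by 29×29 → 19×29, cost 19·29·29 = 15979
((M1·M2)·M3): 19×29 by 29×52 → 19×52, cost 19·29·52 = 28652; cumulative 44631
Total: 44631 scalar multiplications.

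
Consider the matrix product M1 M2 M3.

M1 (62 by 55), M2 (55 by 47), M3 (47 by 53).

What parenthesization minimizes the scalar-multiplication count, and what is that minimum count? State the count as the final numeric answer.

(M1 (M2 M3)): cost 317735.
((M1 M2) M3): cost 314712.
Optimal: ((M1 M2) M3) with cost 314712.

314712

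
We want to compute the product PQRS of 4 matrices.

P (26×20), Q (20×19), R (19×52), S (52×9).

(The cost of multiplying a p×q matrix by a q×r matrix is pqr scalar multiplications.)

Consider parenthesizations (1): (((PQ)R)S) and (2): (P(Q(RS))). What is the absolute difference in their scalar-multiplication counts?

30744

Order (1) = (((PQ)R)S): (PQ): 26×20 by 20×19 → 26×19, cost 26·20·19 = 9880; ((PQ)R): 26×19 by 19×52 → 26×52, cost 26·19·52 = 25688; cumulative 35568; (((PQ)R)S): 26×52 by 52×9 → 26×9, cost 26·52·9 = 12168; cumulative 47736. Total 47736.
Order (2) = (P(Q(RS))): (RS): 19×52 by 52×9 → 19×9, cost 19·52·9 = 8892; (Q(RS)): 20×19 by 19×9 → 20×9, cost 20·19·9 = 3420; cumulative 12312; (P(Q(RS))): 26×20 by 20×9 → 26×9, cost 26·20·9 = 4680; cumulative 16992. Total 16992.
Difference: |47736 − 16992| = 30744.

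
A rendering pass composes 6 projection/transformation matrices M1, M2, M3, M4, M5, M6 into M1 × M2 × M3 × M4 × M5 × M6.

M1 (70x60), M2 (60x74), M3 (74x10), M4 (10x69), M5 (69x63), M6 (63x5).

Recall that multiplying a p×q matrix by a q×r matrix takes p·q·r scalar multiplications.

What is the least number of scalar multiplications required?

72085

Adjacent pairs: M1M2 = 70·60·74 = 310800; M2M3 = 60·74·10 = 44400; M3M4 = 74·10·69 = 51060; M4M5 = 10·69·63 = 43470; M5M6 = 69·63·5 = 21735.
Length 3: M1..M3: k=1: 0+44400+70·60·10=86400; k=2: 310800+0+70·74·10=362600 → min 86400 | M2..M4: k=2: 0+51060+60·74·69=357420; k=3: 44400+0+60·10·69=85800 → min 85800 | M3..M5: k=3: 0+43470+74·10·63=90090; k=4: 51060+0+74·69·63=372738 → min 90090 | M4..M6: k=4: 0+21735+10·69·5=25185; k=5: 43470+0+10·63·5=46620 → min 25185.
Length 4: M1..M4: k=1: 0+85800+70·60·69=375600; k=2: 310800+51060+70·74·69=719280; k=3: 86400+0+70·10·69=134700 → min 134700 | M2..M5: k=2: 0+90090+60·74·63=369810; k=3: 44400+43470+60·10·63=125670; k=4: 85800+0+60·69·63=346620 → min 125670 | M3..M6: k=3: 0+25185+74·10·5=28885; k=4: 51060+21735+74·69·5=98325; k=5: 90090+0+74·63·5=113400 → min 28885.
Length 5: M1..M5: k=1: 0+125670+70·60·63=390270; k=2: 310800+90090+70·74·63=727230; k=3: 86400+43470+70·10·63=173970; k=4: 134700+0+70·69·63=438990 → min 173970 | M2..M6: k=2: 0+28885+60·74·5=51085; k=3: 44400+25185+60·10·5=72585; k=4: 85800+21735+60·69·5=128235; k=5: 125670+0+60·63·5=144570 → min 51085.
Length 6: M1..M6: k=1: 0+51085+70·60·5=72085; k=2: 310800+28885+70·74·5=365585; k=3: 86400+25185+70·10·5=115085; k=4: 134700+21735+70·69·5=180585; k=5: 173970+0+70·63·5=196020 → min 72085.
Optimal order: (M1 × (M2 × (M3 × (M4 × (M5 × M6))))) with cost 72085.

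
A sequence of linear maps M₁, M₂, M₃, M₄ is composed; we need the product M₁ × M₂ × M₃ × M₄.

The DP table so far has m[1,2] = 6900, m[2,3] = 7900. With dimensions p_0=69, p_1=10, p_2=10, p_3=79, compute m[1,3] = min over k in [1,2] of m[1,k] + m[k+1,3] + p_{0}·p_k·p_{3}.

61410

m[1,3] = min over k∈[1,2] of m[1,k]+m[k+1,3]+p_{0}·p_k·p_{3}.
k=1: 0 + 7900 + 69·10·79 = 62410; k=2: 6900 + 0 + 69·10·79 = 61410.
Minimum: 61410 at k=2.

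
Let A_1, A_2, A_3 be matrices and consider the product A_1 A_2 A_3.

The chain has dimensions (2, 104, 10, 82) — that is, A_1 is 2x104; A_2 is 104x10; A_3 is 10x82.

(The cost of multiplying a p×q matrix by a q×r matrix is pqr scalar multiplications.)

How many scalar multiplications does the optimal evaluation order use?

Order (A_1 (A_2 A_3)): (A_2 A_3): 104×10 by 10×82 → 104×82, cost 104·10·82 = 85280; (A_1 (A_2 A_3)): 2×104 by 104×82 → 2×82, cost 2·104·82 = 17056; cumulative 102336. Total 102336.
Order ((A_1 A_2) A_3): (A_1 A_2): 2×104 by 104×10 → 2×10, cost 2·104·10 = 2080; ((A_1 A_2) A_3): 2×10 by 10×82 → 2×82, cost 2·10·82 = 1640; cumulative 3720. Total 3720.
Minimum: 3720.

3720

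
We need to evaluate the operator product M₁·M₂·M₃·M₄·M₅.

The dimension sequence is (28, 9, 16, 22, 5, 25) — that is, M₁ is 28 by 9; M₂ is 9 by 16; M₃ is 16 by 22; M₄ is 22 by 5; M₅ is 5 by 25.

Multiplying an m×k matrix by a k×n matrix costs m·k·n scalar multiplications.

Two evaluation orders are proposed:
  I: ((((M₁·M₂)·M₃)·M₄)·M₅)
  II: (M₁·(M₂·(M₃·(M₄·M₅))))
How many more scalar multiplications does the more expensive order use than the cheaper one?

982

Order I = ((((M₁·M₂)·M₃)·M₄)·M₅): (M₁·M₂): 28×9 by 9×16 → 28×16, cost 28·9·16 = 4032; ((M₁·M₂)·M₃): 28×16 by 16×22 → 28×22, cost 28·16·22 = 9856; cumulative 13888; (((M₁·M₂)·M₃)·M₄): 28×22 by 22×5 → 28×5, cost 28·22·5 = 3080; cumulative 16968; ((((M₁·M₂)·M₃)·M₄)·M₅): 28×5 by 5×25 → 28×25, cost 28·5·25 = 3500; cumulative 20468. Total 20468.
Order II = (M₁·(M₂·(M₃·(M₄·M₅)))): (M₄·M₅): 22×5 by 5×25 → 22×25, cost 22·5·25 = 2750; (M₃·(M₄·M₅)): 16×22 by 22×25 → 16×25, cost 16·22·25 = 8800; cumulative 11550; (M₂·(M₃·(M₄·M₅))): 9×16 by 16×25 → 9×25, cost 9·16·25 = 3600; cumulative 15150; (M₁·(M₂·(M₃·(M₄·M₅)))): 28×9 by 9×25 → 28×25, cost 28·9·25 = 6300; cumulative 21450. Total 21450.
Difference: |20468 − 21450| = 982.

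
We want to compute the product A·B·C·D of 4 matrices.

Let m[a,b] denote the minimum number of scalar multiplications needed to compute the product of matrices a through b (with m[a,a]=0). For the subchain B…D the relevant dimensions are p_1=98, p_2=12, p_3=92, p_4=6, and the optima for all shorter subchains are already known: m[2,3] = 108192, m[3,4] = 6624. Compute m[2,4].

m[2,4] = min over k∈[2,3] of m[2,k]+m[k+1,4]+p_{1}·p_k·p_{4}.
k=2: 0 + 6624 + 98·12·6 = 13680; k=3: 108192 + 0 + 98·92·6 = 162288.
Minimum: 13680 at k=2.

13680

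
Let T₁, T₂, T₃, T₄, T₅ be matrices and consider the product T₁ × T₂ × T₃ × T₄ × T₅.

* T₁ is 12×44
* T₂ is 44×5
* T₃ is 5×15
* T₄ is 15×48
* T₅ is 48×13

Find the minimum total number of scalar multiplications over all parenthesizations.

10140

Adjacent pairs: T₁T₂ = 12·44·5 = 2640; T₂T₃ = 44·5·15 = 3300; T₃T₄ = 5·15·48 = 3600; T₄T₅ = 15·48·13 = 9360.
Length 3: T₁..T₃: k=1: 0+3300+12·44·15=11220; k=2: 2640+0+12·5·15=3540 → min 3540 | T₂..T₄: k=2: 0+3600+44·5·48=14160; k=3: 3300+0+44·15·48=34980 → min 14160 | T₃..T₅: k=3: 0+9360+5·15·13=10335; k=4: 3600+0+5·48·13=6720 → min 6720.
Length 4: T₁..T₄: k=1: 0+14160+12·44·48=39504; k=2: 2640+3600+12·5·48=9120; k=3: 3540+0+12·15·48=12180 → min 9120 | T₂..T₅: k=2: 0+6720+44·5·13=9580; k=3: 3300+9360+44·15·13=21240; k=4: 14160+0+44·48·13=41616 → min 9580.
Length 5: T₁..T₅: k=1: 0+9580+12·44·13=16444; k=2: 2640+6720+12·5·13=10140; k=3: 3540+9360+12·15·13=15240; k=4: 9120+0+12·48·13=16608 → min 10140.
Optimal order: ((T₁ × T₂) × ((T₃ × T₄) × T₅)) with cost 10140.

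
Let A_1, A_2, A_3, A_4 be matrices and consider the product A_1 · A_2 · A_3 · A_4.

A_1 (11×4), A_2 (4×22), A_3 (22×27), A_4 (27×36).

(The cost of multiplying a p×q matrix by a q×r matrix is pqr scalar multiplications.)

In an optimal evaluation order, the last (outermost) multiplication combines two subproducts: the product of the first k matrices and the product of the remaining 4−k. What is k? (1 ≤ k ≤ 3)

1

Adjacent pairs: A_1A_2 = 11·4·22 = 968; A_2A_3 = 4·22·27 = 2376; A_3A_4 = 22·27·36 = 21384.
Length 3: A_1..A_3: k=1: 0+2376+11·4·27=3564; k=2: 968+0+11·22·27=7502 → min 3564 | A_2..A_4: k=2: 0+21384+4·22·36=24552; k=3: 2376+0+4·27·36=6264 → min 6264.
Top-level splits: k=1: (A_1..A_1)·(A_2..A_4) → 0+6264+11·4·36 = 7848; k=2: (A_1..A_2)·(A_3..A_4) → 968+21384+11·22·36 = 31064; k=3: (A_1..A_3)·(A_4..A_4) → 3564+0+11·27·36 = 14256.
Best split is after A_1, i.e. k = 1.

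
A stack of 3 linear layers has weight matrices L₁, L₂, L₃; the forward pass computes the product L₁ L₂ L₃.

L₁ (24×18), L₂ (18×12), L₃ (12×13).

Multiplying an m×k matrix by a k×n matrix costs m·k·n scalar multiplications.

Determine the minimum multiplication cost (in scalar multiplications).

Order (L₁ (L₂ L₃)): (L₂ L₃): 18×12 by 12×13 → 18×13, cost 18·12·13 = 2808; (L₁ (L₂ L₃)): 24×18 by 18×13 → 24×13, cost 24·18·13 = 5616; cumulative 8424. Total 8424.
Order ((L₁ L₂) L₃): (L₁ L₂): 24×18 by 18×12 → 24×12, cost 24·18·12 = 5184; ((L₁ L₂) L₃): 24×12 by 12×13 → 24×13, cost 24·12·13 = 3744; cumulative 8928. Total 8928.
Minimum: 8424.

8424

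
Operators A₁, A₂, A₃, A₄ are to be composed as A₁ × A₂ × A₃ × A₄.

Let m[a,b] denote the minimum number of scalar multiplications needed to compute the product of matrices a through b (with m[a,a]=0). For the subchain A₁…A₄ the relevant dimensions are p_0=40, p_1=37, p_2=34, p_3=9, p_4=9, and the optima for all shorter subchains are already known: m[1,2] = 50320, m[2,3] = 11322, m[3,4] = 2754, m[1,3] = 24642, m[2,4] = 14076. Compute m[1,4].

27396

m[1,4] = min over k∈[1,3] of m[1,k]+m[k+1,4]+p_{0}·p_k·p_{4}.
k=1: 0 + 14076 + 40·37·9 = 27396; k=2: 50320 + 2754 + 40·34·9 = 65314; k=3: 24642 + 0 + 40·9·9 = 27882.
Minimum: 27396 at k=1.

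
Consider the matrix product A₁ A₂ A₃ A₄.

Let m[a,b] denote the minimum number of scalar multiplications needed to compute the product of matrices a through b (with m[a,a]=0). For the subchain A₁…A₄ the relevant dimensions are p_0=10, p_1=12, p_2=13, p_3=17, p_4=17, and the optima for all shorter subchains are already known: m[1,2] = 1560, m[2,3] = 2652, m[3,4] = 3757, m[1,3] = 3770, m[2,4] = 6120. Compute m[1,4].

6660

m[1,4] = min over k∈[1,3] of m[1,k]+m[k+1,4]+p_{0}·p_k·p_{4}.
k=1: 0 + 6120 + 10·12·17 = 8160; k=2: 1560 + 3757 + 10·13·17 = 7527; k=3: 3770 + 0 + 10·17·17 = 6660.
Minimum: 6660 at k=3.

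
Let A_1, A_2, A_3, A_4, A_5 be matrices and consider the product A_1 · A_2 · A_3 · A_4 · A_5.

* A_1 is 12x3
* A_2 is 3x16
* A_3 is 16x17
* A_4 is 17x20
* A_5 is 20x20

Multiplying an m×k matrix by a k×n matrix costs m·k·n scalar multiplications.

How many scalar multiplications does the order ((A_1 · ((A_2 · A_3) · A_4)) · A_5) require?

7356

(A_2 · A_3): 3×16 by 16×17 → 3×17, cost 3·16·17 = 816
((A_2 · A_3) · A_4): 3×17 by 17×20 → 3×20, cost 3·17·20 = 1020; cumulative 1836
(A_1 · ((A_2 · A_3) · A_4)): 12×3 by 3×20 → 12×20, cost 12·3·20 = 720; cumulative 2556
((A_1 · ((A_2 · A_3) · A_4)) · A_5): 12×20 by 20×20 → 12×20, cost 12·20·20 = 4800; cumulative 7356
Total: 7356 scalar multiplications.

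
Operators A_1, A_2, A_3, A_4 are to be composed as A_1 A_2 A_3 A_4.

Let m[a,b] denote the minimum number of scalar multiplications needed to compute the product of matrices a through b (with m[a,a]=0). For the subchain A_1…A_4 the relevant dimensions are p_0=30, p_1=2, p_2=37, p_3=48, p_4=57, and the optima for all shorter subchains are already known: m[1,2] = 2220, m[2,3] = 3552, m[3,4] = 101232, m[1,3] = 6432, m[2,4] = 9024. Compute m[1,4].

12444

m[1,4] = min over k∈[1,3] of m[1,k]+m[k+1,4]+p_{0}·p_k·p_{4}.
k=1: 0 + 9024 + 30·2·57 = 12444; k=2: 2220 + 101232 + 30·37·57 = 166722; k=3: 6432 + 0 + 30·48·57 = 88512.
Minimum: 12444 at k=1.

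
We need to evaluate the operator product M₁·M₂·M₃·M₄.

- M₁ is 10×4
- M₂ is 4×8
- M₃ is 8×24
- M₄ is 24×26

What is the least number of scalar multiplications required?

4304

Adjacent pairs: M₁M₂ = 10·4·8 = 320; M₂M₃ = 4·8·24 = 768; M₃M₄ = 8·24·26 = 4992.
Length 3: M₁..M₃: k=1: 0+768+10·4·24=1728; k=2: 320+0+10·8·24=2240 → min 1728 | M₂..M₄: k=2: 0+4992+4·8·26=5824; k=3: 768+0+4·24·26=3264 → min 3264.
Length 4: M₁..M₄: k=1: 0+3264+10·4·26=4304; k=2: 320+4992+10·8·26=7392; k=3: 1728+0+10·24·26=7968 → min 4304.
Optimal order: (M₁·((M₂·M₃)·M₄)) with cost 4304.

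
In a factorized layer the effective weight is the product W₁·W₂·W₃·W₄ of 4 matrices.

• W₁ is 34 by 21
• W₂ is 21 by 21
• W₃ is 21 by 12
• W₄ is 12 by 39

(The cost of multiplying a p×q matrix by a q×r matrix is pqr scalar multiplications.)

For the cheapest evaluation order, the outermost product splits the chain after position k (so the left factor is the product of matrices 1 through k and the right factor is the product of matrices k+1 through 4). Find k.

3

Adjacent pairs: W₁W₂ = 34·21·21 = 14994; W₂W₃ = 21·21·12 = 5292; W₃W₄ = 21·12·39 = 9828.
Length 3: W₁..W₃: k=1: 0+5292+34·21·12=13860; k=2: 14994+0+34·21·12=23562 → min 13860 | W₂..W₄: k=2: 0+9828+21·21·39=27027; k=3: 5292+0+21·12·39=15120 → min 15120.
Top-level splits: k=1: (W₁..W₁)·(W₂..W₄) → 0+15120+34·21·39 = 42966; k=2: (W₁..W₂)·(W₃..W₄) → 14994+9828+34·21·39 = 52668; k=3: (W₁..W₃)·(W₄..W₄) → 13860+0+34·12·39 = 29772.
Best split is after W₃, i.e. k = 3.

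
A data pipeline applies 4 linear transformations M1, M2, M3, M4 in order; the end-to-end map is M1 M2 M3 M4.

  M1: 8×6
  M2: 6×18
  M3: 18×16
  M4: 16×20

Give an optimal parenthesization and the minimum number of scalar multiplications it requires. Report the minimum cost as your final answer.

Adjacent pairs: M1M2 = 8·6·18 = 864; M2M3 = 6·18·16 = 1728; M3M4 = 18·16·20 = 5760.
Length 3: M1..M3: k=1: 0+1728+8·6·16=2496; k=2: 864+0+8·18·16=3168 → min 2496 | M2..M4: k=2: 0+5760+6·18·20=7920; k=3: 1728+0+6·16·20=3648 → min 3648.
Length 4: M1..M4: k=1: 0+3648+8·6·20=4608; k=2: 864+5760+8·18·20=9504; k=3: 2496+0+8·16·20=5056 → min 4608.
Optimal parenthesization: (M1 ((M2 M3) M4)) with cost 4608.

4608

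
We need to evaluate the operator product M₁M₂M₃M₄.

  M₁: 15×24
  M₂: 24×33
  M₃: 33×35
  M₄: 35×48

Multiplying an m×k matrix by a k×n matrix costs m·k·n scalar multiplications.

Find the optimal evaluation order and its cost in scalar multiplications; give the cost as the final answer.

54405

Adjacent pairs: M₁M₂ = 15·24·33 = 11880; M₂M₃ = 24·33·35 = 27720; M₃M₄ = 33·35·48 = 55440.
Length 3: M₁..M₃: k=1: 0+27720+15·24·35=40320; k=2: 11880+0+15·33·35=29205 → min 29205 | M₂..M₄: k=2: 0+55440+24·33·48=93456; k=3: 27720+0+24·35·48=68040 → min 68040.
Length 4: M₁..M₄: k=1: 0+68040+15·24·48=85320; k=2: 11880+55440+15·33·48=91080; k=3: 29205+0+15·35·48=54405 → min 54405.
Optimal parenthesization: (((M₁M₂)M₃)M₄) with cost 54405.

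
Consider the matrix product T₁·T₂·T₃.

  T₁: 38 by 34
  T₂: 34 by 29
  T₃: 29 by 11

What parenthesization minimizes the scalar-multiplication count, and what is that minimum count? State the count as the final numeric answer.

(T₁·(T₂·T₃)): cost 25058.
((T₁·T₂)·T₃): cost 49590.
Optimal: (T₁·(T₂·T₃)) with cost 25058.

25058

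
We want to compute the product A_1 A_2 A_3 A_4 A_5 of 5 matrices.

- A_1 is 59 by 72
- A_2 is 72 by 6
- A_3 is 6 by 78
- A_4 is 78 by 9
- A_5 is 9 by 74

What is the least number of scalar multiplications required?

59892

Adjacent pairs: A_1A_2 = 59·72·6 = 25488; A_2A_3 = 72·6·78 = 33696; A_3A_4 = 6·78·9 = 4212; A_4A_5 = 78·9·74 = 51948.
Length 3: A_1..A_3: k=1: 0+33696+59·72·78=365040; k=2: 25488+0+59·6·78=53100 → min 53100 | A_2..A_4: k=2: 0+4212+72·6·9=8100; k=3: 33696+0+72·78·9=84240 → min 8100 | A_3..A_5: k=3: 0+51948+6·78·74=86580; k=4: 4212+0+6·9·74=8208 → min 8208.
Length 4: A_1..A_4: k=1: 0+8100+59·72·9=46332; k=2: 25488+4212+59·6·9=32886; k=3: 53100+0+59·78·9=94518 → min 32886 | A_2..A_5: k=2: 0+8208+72·6·74=40176; k=3: 33696+51948+72·78·74=501228; k=4: 8100+0+72·9·74=56052 → min 40176.
Length 5: A_1..A_5: k=1: 0+40176+59·72·74=354528; k=2: 25488+8208+59·6·74=59892; k=3: 53100+51948+59·78·74=445596; k=4: 32886+0+59·9·74=72180 → min 59892.
Optimal order: ((A_1 A_2) ((A_3 A_4) A_5)) with cost 59892.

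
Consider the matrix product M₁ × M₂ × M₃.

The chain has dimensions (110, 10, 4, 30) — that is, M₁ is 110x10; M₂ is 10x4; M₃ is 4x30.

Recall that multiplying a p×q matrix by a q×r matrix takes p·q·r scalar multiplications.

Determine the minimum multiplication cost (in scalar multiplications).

Order (M₁ × (M₂ × M₃)): (M₂ × M₃): 10×4 by 4×30 → 10×30, cost 10·4·30 = 1200; (M₁ × (M₂ × M₃)): 110×10 by 10×30 → 110×30, cost 110·10·30 = 33000; cumulative 34200. Total 34200.
Order ((M₁ × M₂) × M₃): (M₁ × M₂): 110×10 by 10×4 → 110×4, cost 110·10·4 = 4400; ((M₁ × M₂) × M₃): 110×4 by 4×30 → 110×30, cost 110·4·30 = 13200; cumulative 17600. Total 17600.
Minimum: 17600.

17600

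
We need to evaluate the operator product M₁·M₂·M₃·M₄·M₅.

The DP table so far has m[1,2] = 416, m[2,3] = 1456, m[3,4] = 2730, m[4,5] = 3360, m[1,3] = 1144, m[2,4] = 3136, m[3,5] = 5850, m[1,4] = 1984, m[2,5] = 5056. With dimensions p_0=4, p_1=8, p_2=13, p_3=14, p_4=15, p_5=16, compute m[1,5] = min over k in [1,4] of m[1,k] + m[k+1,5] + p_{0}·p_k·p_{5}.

2944

m[1,5] = min over k∈[1,4] of m[1,k]+m[k+1,5]+p_{0}·p_k·p_{5}.
k=1: 0 + 5056 + 4·8·16 = 5568; k=2: 416 + 5850 + 4·13·16 = 7098; k=3: 1144 + 3360 + 4·14·16 = 5400; k=4: 1984 + 0 + 4·15·16 = 2944.
Minimum: 2944 at k=4.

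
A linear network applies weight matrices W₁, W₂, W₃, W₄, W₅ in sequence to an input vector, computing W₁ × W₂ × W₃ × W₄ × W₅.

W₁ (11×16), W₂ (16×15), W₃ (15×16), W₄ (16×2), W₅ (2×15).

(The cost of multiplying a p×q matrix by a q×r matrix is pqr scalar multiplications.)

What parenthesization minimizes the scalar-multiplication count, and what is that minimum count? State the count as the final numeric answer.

Adjacent pairs: W₁W₂ = 11·16·15 = 2640; W₂W₃ = 16·15·16 = 3840; W₃W₄ = 15·16·2 = 480; W₄W₅ = 16·2·15 = 480.
Length 3: W₁..W₃: k=1: 0+3840+11·16·16=6656; k=2: 2640+0+11·15·16=5280 → min 5280 | W₂..W₄: k=2: 0+480+16·15·2=960; k=3: 3840+0+16·16·2=4352 → min 960 | W₃..W₅: k=3: 0+480+15·16·15=4080; k=4: 480+0+15·2·15=930 → min 930.
Length 4: W₁..W₄: k=1: 0+960+11·16·2=1312; k=2: 2640+480+11·15·2=3450; k=3: 5280+0+11·16·2=5632 → min 1312 | W₂..W₅: k=2: 0+930+16·15·15=4530; k=3: 3840+480+16·16·15=8160; k=4: 960+0+16·2·15=1440 → min 1440.
Length 5: W₁..W₅: k=1: 0+1440+11·16·15=4080; k=2: 2640+930+11·15·15=6045; k=3: 5280+480+11·16·15=8400; k=4: 1312+0+11·2·15=1642 → min 1642.
Optimal parenthesization: ((W₁ × (W₂ × (W₃ × W₄))) × W₅) with cost 1642.

1642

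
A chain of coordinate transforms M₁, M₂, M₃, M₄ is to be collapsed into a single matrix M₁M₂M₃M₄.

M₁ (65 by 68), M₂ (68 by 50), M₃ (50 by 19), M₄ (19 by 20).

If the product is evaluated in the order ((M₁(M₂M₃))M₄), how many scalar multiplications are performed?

(M₂M₃): 68×50 by 50×19 → 68×19, cost 68·50·19 = 64600
(M₁(M₂M₃)): 65×68 by 68×19 → 65×19, cost 65·68·19 = 83980; cumulative 148580
((M₁(M₂M₃))M₄): 65×19 by 19×20 → 65×20, cost 65·19·20 = 24700; cumulative 173280
Total: 173280 scalar multiplications.

173280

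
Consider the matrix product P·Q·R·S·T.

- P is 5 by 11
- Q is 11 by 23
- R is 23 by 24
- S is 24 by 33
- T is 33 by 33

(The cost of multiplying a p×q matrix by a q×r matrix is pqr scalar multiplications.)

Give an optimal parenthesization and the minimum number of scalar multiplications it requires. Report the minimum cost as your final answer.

Adjacent pairs: PQ = 5·11·23 = 1265; QR = 11·23·24 = 6072; RS = 23·24·33 = 18216; ST = 24·33·33 = 26136.
Length 3: P..R: k=1: 0+6072+5·11·24=7392; k=2: 1265+0+5·23·24=4025 → min 4025 | Q..S: k=2: 0+18216+11·23·33=26565; k=3: 6072+0+11·24·33=14784 → min 14784 | R..T: k=3: 0+26136+23·24·33=44352; k=4: 18216+0+23·33·33=43263 → min 43263.
Length 4: P..S: k=1: 0+14784+5·11·33=16599; k=2: 1265+18216+5·23·33=23276; k=3: 4025+0+5·24·33=7985 → min 7985 | Q..T: k=2: 0+43263+11·23·33=51612; k=3: 6072+26136+11·24·33=40920; k=4: 14784+0+11·33·33=26763 → min 26763.
Length 5: P..T: k=1: 0+26763+5·11·33=28578; k=2: 1265+43263+5·23·33=48323; k=3: 4025+26136+5·24·33=34121; k=4: 7985+0+5·33·33=13430 → min 13430.
Optimal parenthesization: ((((P·Q)·R)·S)·T) with cost 13430.

13430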